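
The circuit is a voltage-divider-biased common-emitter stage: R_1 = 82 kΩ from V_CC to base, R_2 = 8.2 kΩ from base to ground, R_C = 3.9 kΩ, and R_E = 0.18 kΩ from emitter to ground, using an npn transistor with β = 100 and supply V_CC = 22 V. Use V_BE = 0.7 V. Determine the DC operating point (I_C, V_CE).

Thevenize the base divider: V_Th = V_CC·R_2/(R_1+R_2) = 22×8.2/90.2 = 2 V, R_Th = R_1‖R_2 = 7.45 kΩ.
Base-emitter loop: V_Th = I_B·R_Th + V_BE + (β+1)I_B·R_E, so I_B = (2 − 0.7) / (7.45 + 101×0.18) = 0.0507 mA.
I_C = β·I_B = 100×0.0507 = 5.07 mA, and I_E = (β+1)I_B = 5.12 mA.
V_CE = V_CC − I_C·R_C − I_E·R_E = 22 − 5.07×3.9 − 5.12×0.18 = 1.3 V.
V_CE = 1.3 V > 0.2 V confirms active-region operation.

I_C ≈ 5.1 mA, V_CE ≈ 1.3 V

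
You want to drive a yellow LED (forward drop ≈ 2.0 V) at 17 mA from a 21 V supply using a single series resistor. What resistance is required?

R ≈ 1.1 kΩ

The resistor drops V_S − V_D = 21 − 2.0 = 19 V at 17 mA.
R = 19 V / 17 mA = 1.12 kΩ.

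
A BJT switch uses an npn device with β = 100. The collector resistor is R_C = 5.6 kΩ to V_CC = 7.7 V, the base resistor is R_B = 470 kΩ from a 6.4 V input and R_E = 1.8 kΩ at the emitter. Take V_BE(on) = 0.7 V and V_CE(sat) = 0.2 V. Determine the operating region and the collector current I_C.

Assume active. Base-emitter loop: I_B = (V_BB − V_BE)/(R_B + (β+1)R_E) = (6.4 − 0.7)/(470 + 101×1.8) = 0.00875 mA.
I_C = β·I_B = 100×0.00875 = 0.875 mA.
V_CE = V_CC − I_C·R_C − I_E·R_E = 7.7 − 0.875×5.6 − 0.883×1.8 = 1.21 V > V_CE(sat), so the active-region assumption holds.

active; I_C ≈ 0.87 mA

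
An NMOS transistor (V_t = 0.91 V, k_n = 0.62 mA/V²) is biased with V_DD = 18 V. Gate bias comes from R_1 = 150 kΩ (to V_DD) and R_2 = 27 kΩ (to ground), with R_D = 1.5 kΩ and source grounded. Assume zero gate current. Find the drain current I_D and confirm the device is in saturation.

I_D ≈ 1 mA

V_G = V_DD·R_2/(R_1+R_2) = 18×27/177 = 2.75 V. With the source grounded, V_GS = V_G = 2.75 V.
Assume saturation: I_D = (k_n/2)(V_GS − V_t)² = (0.62/2)×(2.75 − 0.91)² = 0.31×1.84² = 1.04 mA.
V_DS = V_DD − I_D·R_D = 18 − 1.04×1.5 = 16.4 V.
Saturation requires V_DS ≥ V_GS − V_t = 1.84 V; 16.4 ≥ 1.84 ✓.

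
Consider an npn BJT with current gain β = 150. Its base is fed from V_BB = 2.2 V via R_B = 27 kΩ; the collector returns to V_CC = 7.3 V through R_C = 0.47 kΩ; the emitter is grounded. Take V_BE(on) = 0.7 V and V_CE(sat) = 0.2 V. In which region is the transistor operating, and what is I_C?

active; I_C ≈ 8.3 mA

Assume active. Base-emitter loop: I_B = (V_BB − V_BE)/R_B = (2.2 − 0.7)/27 = 0.0556 mA.
I_C = β·I_B = 150×0.0556 = 8.33 mA.
V_CE = V_CC − I_C·R_C = 7.3 − 8.33×0.47 = 3.38 V > V_CE(sat), so the active-region assumption holds.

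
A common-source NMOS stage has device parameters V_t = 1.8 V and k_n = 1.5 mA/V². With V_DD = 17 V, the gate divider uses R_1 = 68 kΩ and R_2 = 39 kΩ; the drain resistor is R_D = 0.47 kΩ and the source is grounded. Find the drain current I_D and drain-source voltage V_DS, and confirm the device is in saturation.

V_G = V_DD·R_2/(R_1+R_2) = 17×39/107 = 6.2 V. With the source grounded, V_GS = V_G = 6.2 V.
Assume saturation: I_D = (k_n/2)(V_GS − V_t)² = (1.5/2)×(6.2 − 1.8)² = 0.75×4.4² = 14.5 mA.
V_DS = V_DD − I_D·R_D = 17 − 14.5×0.47 = 10.2 V.
Saturation requires V_DS ≥ V_GS − V_t = 4.4 V; 10.2 ≥ 4.4 ✓.

I_D ≈ 14 mA, V_DS ≈ 10 V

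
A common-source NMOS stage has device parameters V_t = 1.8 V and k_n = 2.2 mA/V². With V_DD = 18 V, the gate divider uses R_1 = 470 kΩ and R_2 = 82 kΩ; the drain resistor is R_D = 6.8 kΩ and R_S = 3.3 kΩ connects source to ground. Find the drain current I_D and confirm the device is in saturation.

I_D ≈ 0.15 mA

V_G = V_DD·R_2/(R_1+R_2) = 18×82/552 = 2.67 V.
Assume saturation: I_D = (k_n/2)(V_GS − V_t)² with V_GS = V_G − I_D·R_S = 2.67 − 3.3·I_D.
Substituting gives 12·I_D² − 7.34·I_D + 0.84 = 0, with roots I_D = 0.152 or 0.461 mA.
The root I_D = 0.461 mA gives V_GS = 1.15 V ≤ V_t, so take I_D = 0.152 mA.
Then V_GS = 2.17 V and V_DS = V_DD − I_D(R_D+R_S) = 18 − 0.152×10.1 = 16.5 V.
Saturation requires V_DS ≥ V_GS − V_t = 0.372 V; 16.5 ≥ 0.372 ✓.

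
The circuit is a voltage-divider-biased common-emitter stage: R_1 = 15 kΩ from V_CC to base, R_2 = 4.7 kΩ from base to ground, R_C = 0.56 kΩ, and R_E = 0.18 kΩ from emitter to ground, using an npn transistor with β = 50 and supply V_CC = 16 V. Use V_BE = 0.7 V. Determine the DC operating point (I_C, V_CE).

I_C ≈ 12 mA, V_CE ≈ 6.9 V

Thevenize the base divider: V_Th = V_CC·R_2/(R_1+R_2) = 16×4.7/19.7 = 3.82 V, R_Th = R_1‖R_2 = 3.58 kΩ.
Base-emitter loop: V_Th = I_B·R_Th + V_BE + (β+1)I_B·R_E, so I_B = (3.82 − 0.7) / (3.58 + 51×0.18) = 0.244 mA.
I_C = β·I_B = 50×0.244 = 12.2 mA, and I_E = (β+1)I_B = 12.5 mA.
V_CE = V_CC − I_C·R_C − I_E·R_E = 16 − 12.2×0.56 − 12.5×0.18 = 6.92 V.
V_CE = 6.92 V > 0.2 V confirms active-region operation.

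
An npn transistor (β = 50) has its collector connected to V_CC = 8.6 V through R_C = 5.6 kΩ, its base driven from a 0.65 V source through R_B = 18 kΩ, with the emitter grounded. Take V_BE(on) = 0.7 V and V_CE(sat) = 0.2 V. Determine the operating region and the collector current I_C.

cutoff; I_C ≈ 0

V_BB = 0.65 V ≤ V_BE(on) = 0.7 V, so the base-emitter junction is not forward biased.
The transistor is in cutoff: I_B = I_C = 0.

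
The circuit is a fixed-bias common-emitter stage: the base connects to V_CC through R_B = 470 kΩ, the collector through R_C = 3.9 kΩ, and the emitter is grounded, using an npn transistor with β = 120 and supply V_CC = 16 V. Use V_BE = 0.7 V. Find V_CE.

V_CE ≈ 0.77 V

Base loop: V_CC = I_B·R_B + V_BE, so I_B = (16 − 0.7)/470 kΩ = 0.0326 mA.
In the active region I_C = β·I_B = 120 × 0.0326 = 3.91 mA.
Collector loop: V_CE = V_CC − I_C·R_C = 16 − 3.91×3.9 = 0.765 V.
Since V_CE = 0.765 V > V_CE(sat) ≈ 0.2 V, the transistor is in the active region as assumed.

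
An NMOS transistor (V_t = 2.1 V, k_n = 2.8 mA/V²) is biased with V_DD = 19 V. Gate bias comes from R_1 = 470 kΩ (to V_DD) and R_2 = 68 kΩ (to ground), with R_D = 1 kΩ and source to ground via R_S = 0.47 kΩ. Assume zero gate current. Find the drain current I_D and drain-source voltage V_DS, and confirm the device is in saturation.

I_D ≈ 0.093 mA, V_DS ≈ 19 V

V_G = V_DD·R_2/(R_1+R_2) = 19×68/538 = 2.4 V.
Assume saturation: I_D = (k_n/2)(V_GS − V_t)² with V_GS = V_G − I_D·R_S = 2.4 − 0.47·I_D.
Substituting gives 0.309·I_D² − 1.4·I_D + 0.127 = 0, with roots I_D = 0.093 or 4.42 mA.
The root I_D = 4.42 mA gives V_GS = 0.322 V ≤ V_t, so take I_D = 0.093 mA.
Then V_GS = 2.36 V and V_DS = V_DD − I_D(R_D+R_S) = 19 − 0.093×1.47 = 18.9 V.
Saturation requires V_DS ≥ V_GS − V_t = 0.258 V; 18.9 ≥ 0.258 ✓.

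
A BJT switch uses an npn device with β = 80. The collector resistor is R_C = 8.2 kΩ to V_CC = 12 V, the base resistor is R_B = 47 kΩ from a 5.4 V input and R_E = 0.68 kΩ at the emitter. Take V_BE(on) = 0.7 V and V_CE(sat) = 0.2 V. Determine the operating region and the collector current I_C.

Assume active: I_B = (5.4 − 0.7)/(47 + 81×0.68) = 0.046 mA, I_C = β·I_B = 3.68 mA.
Then V_CE = 12 − 3.68×8.2 − 3.73×0.68 = -20.7 V < 0.2 V — the active assumption fails.
Re-solve with V_CE = 0.2 V. KCL at the emitter: V_E/R_E = (V_BB−0.7−V_E)/R_B + (V_CC−0.2−V_E)/R_C, giving V_E = 0.954 V.
I_C = (V_CC − 0.2 − V_E)/R_C = (11.8 − 0.954)/8.2 = 1.32 mA.
Check: I_B = (4.7 − 0.954)/47 = 0.0797 mA, and β·I_B = 6.38 mA > I_C, confirming saturation.

saturation; I_C ≈ 1.3 mA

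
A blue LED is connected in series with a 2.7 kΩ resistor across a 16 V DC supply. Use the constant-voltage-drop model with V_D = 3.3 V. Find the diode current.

KVL around the loop: 16 = V_D + I·R = 3.3 + I × 2.7 kΩ.
So I = (16 − 3.3) / 2.7 kΩ = 12.7 / 2.7 = 4.7 mA.

I ≈ 4.7 mA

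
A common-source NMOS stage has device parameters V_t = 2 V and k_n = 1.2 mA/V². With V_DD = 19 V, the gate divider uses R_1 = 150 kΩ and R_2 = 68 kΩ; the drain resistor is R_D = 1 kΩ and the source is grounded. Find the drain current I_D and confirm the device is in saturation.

I_D ≈ 9.3 mA

V_G = V_DD·R_2/(R_1+R_2) = 19×68/218 = 5.93 V. With the source grounded, V_GS = V_G = 5.93 V.
Assume saturation: I_D = (k_n/2)(V_GS − V_t)² = (1.2/2)×(5.93 − 2)² = 0.6×3.93² = 9.25 mA.
V_DS = V_DD − I_D·R_D = 19 − 9.25×1 = 9.75 V.
Saturation requires V_DS ≥ V_GS − V_t = 3.93 V; 9.75 ≥ 3.93 ✓.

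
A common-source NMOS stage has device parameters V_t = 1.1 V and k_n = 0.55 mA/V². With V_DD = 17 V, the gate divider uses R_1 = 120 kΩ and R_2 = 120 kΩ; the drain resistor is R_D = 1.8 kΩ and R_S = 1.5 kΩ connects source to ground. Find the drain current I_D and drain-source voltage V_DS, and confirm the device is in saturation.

I_D ≈ 2.8 mA, V_DS ≈ 7.7 V

V_G = V_DD·R_2/(R_1+R_2) = 17×120/240 = 8.5 V.
Assume saturation: I_D = (k_n/2)(V_GS − V_t)² with V_GS = V_G − I_D·R_S = 8.5 − 1.5·I_D.
Substituting gives 0.619·I_D² − 7.11·I_D + 15.1 = 0, with roots I_D = 2.8 or 8.68 mA.
The root I_D = 8.68 mA gives V_GS = -4.52 V ≤ V_t, so take I_D = 2.8 mA.
Then V_GS = 4.29 V and V_DS = V_DD − I_D(R_D+R_S) = 17 − 2.8×3.3 = 7.75 V.
Saturation requires V_DS ≥ V_GS − V_t = 3.19 V; 7.75 ≥ 3.19 ✓.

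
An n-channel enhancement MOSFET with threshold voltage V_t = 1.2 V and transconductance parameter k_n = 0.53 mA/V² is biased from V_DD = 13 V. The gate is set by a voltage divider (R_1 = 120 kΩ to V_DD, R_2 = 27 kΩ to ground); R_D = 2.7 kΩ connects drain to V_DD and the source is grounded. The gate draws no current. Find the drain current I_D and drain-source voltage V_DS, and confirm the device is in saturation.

I_D ≈ 0.37 mA, V_DS ≈ 12 V

V_G = V_DD·R_2/(R_1+R_2) = 13×27/147 = 2.39 V. With the source grounded, V_GS = V_G = 2.39 V.
Assume saturation: I_D = (k_n/2)(V_GS − V_t)² = (0.53/2)×(2.39 − 1.2)² = 0.265×1.19² = 0.374 mA.
V_DS = V_DD − I_D·R_D = 13 − 0.374×2.7 = 12 V.
Saturation requires V_DS ≥ V_GS − V_t = 1.19 V; 12 ≥ 1.19 ✓.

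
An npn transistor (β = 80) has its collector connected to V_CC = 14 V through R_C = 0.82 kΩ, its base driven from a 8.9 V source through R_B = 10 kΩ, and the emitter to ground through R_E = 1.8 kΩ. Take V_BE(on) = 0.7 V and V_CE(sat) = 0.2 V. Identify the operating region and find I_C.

Assume active. Base-emitter loop: I_B = (V_BB − V_BE)/(R_B + (β+1)R_E) = (8.9 − 0.7)/(10 + 81×1.8) = 0.0526 mA.
I_C = β·I_B = 80×0.0526 = 4.21 mA.
V_CE = V_CC − I_C·R_C − I_E·R_E = 14 − 4.21×0.82 − 4.26×1.8 = 2.87 V > V_CE(sat), so the active-region assumption holds.

active; I_C ≈ 4.2 mA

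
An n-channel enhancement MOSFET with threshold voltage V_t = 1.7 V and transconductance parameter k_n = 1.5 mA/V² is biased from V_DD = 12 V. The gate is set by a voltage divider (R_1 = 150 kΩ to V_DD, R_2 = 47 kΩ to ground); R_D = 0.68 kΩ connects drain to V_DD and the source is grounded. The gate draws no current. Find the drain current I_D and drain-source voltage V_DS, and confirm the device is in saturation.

I_D ≈ 1 mA, V_DS ≈ 11 V

V_G = V_DD·R_2/(R_1+R_2) = 12×47/197 = 2.86 V. With the source grounded, V_GS = V_G = 2.86 V.
Assume saturation: I_D = (k_n/2)(V_GS − V_t)² = (1.5/2)×(2.86 − 1.7)² = 0.75×1.16² = 1.01 mA.
V_DS = V_DD − I_D·R_D = 12 − 1.01×0.68 = 11.3 V.
Saturation requires V_DS ≥ V_GS − V_t = 1.16 V; 11.3 ≥ 1.16 ✓.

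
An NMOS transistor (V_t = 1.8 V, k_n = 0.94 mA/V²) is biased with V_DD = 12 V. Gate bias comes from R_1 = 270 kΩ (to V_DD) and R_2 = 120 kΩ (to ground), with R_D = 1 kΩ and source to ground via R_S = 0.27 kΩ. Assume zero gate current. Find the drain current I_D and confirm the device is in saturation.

I_D ≈ 1.2 mA

V_G = V_DD·R_2/(R_1+R_2) = 12×120/390 = 3.69 V.
Assume saturation: I_D = (k_n/2)(V_GS − V_t)² with V_GS = V_G − I_D·R_S = 3.69 − 0.27·I_D.
Substituting gives 0.0343·I_D² − 1.48·I_D + 1.68 = 0, with roots I_D = 1.17 or 42 mA.
The root I_D = 42 mA gives V_GS = -7.66 V ≤ V_t, so take I_D = 1.17 mA.
Then V_GS = 3.38 V and V_DS = V_DD − I_D(R_D+R_S) = 12 − 1.17×1.27 = 10.5 V.
Saturation requires V_DS ≥ V_GS − V_t = 1.58 V; 10.5 ≥ 1.58 ✓.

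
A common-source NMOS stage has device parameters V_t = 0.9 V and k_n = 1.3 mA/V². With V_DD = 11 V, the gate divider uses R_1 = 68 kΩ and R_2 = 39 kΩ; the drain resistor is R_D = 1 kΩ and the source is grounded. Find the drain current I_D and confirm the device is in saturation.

I_D ≈ 6.3 mA

V_G = V_DD·R_2/(R_1+R_2) = 11×39/107 = 4.01 V. With the source grounded, V_GS = V_G = 4.01 V.
Assume saturation: I_D = (k_n/2)(V_GS − V_t)² = (1.3/2)×(4.01 − 0.9)² = 0.65×3.11² = 6.28 mA.
V_DS = V_DD − I_D·R_D = 11 − 6.28×1 = 4.72 V.
Saturation requires V_DS ≥ V_GS − V_t = 3.11 V; 4.72 ≥ 3.11 ✓.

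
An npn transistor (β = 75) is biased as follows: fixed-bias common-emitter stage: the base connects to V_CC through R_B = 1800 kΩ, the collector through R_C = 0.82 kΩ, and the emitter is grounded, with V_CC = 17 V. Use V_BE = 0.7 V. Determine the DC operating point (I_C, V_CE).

I_C ≈ 0.68 mA, V_CE ≈ 16 V

Base loop: V_CC = I_B·R_B + V_BE, so I_B = (17 − 0.7)/1800 kΩ = 0.00906 mA.
In the active region I_C = β·I_B = 75 × 0.00906 = 0.679 mA.
Collector loop: V_CE = V_CC − I_C·R_C = 17 − 0.679×0.82 = 16.4 V.
Since V_CE = 16.4 V > V_CE(sat) ≈ 0.2 V, the transistor is in the active region as assumed.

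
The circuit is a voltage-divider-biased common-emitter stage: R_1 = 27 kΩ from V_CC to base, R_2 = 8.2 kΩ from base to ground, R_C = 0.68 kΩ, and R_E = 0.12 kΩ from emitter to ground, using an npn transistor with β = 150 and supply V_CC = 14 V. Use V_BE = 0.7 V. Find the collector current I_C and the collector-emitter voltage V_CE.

Thevenize the base divider: V_Th = V_CC·R_2/(R_1+R_2) = 14×8.2/35.2 = 3.26 V, R_Th = R_1‖R_2 = 6.29 kΩ.
Base-emitter loop: V_Th = I_B·R_Th + V_BE + (β+1)I_B·R_E, so I_B = (3.26 − 0.7) / (6.29 + 151×0.12) = 0.105 mA.
I_C = β·I_B = 150×0.105 = 15.7 mA, and I_E = (β+1)I_B = 15.8 mA.
V_CE = V_CC − I_C·R_C − I_E·R_E = 14 − 15.7×0.68 − 15.8×0.12 = 1.4 V.
V_CE = 1.4 V > 0.2 V confirms active-region operation.

I_C ≈ 16 mA, V_CE ≈ 1.4 V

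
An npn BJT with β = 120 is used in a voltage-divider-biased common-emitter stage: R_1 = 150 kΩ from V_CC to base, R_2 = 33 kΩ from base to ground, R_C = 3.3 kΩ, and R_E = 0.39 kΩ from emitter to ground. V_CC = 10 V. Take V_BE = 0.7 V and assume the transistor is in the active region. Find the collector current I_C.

Thevenize the base divider: V_Th = V_CC·R_2/(R_1+R_2) = 10×33/183 = 1.8 V, R_Th = R_1‖R_2 = 27 kΩ.
Base-emitter loop: V_Th = I_B·R_Th + V_BE + (β+1)I_B·R_E, so I_B = (1.8 − 0.7) / (27 + 121×0.39) = 0.0149 mA.
I_C = β·I_B = 120×0.0149 = 1.78 mA, and I_E = (β+1)I_B = 1.8 mA.
V_CE = V_CC − I_C·R_C − I_E·R_E = 10 − 1.78×3.3 − 1.8×0.39 = 3.41 V.
V_CE = 3.41 V > 0.2 V confirms active-region operation.

I_C ≈ 1.8 mA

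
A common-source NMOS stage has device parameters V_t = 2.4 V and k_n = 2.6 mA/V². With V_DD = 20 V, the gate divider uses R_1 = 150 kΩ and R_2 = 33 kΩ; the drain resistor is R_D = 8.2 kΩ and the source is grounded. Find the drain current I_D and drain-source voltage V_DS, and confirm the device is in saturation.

I_D ≈ 1.9 mA, V_DS ≈ 4.5 V

V_G = V_DD·R_2/(R_1+R_2) = 20×33/183 = 3.61 V. With the source grounded, V_GS = V_G = 3.61 V.
Assume saturation: I_D = (k_n/2)(V_GS − V_t)² = (2.6/2)×(3.61 − 2.4)² = 1.3×1.21² = 1.89 mA.
V_DS = V_DD − I_D·R_D = 20 − 1.89×8.2 = 4.48 V.
Saturation requires V_DS ≥ V_GS − V_t = 1.21 V; 4.48 ≥ 1.21 ✓.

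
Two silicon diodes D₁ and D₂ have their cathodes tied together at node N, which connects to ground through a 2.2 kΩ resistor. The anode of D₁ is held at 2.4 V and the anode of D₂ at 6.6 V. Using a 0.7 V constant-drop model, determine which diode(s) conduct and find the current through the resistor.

Assume both conduct. Then node N would need to be at both 2.4−0.7 = 1.7 V and 6.6−0.7 = 5.9 V, which is impossible.
Assume only D₂ conducts: V_N = 6.6 − 0.7 = 5.9 V, so I_R = 5.9/2.2 = 2.68 mA.
Check D₁: its anode-to-cathode voltage is 2.4 − 5.9 = -3.5 V < 0.7 V, so it is off. The assumption is consistent.

Only D₂ conducts; I_R ≈ 2.7 mA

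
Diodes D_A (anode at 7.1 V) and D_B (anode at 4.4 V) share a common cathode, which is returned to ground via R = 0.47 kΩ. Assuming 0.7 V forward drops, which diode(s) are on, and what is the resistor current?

Assume both conduct. Then node N would need to be at both 7.1−0.7 = 6.4 V and 4.4−0.7 = 3.7 V, which is impossible.
Assume only D_A conducts: V_N = 7.1 − 0.7 = 6.4 V, so I_R = 6.4/0.47 = 13.6 mA.
Check D_B: its anode-to-cathode voltage is 4.4 − 6.4 = -2 V < 0.7 V, so it is off. The assumption is consistent.

Only D_A conducts; I_R ≈ 14 mA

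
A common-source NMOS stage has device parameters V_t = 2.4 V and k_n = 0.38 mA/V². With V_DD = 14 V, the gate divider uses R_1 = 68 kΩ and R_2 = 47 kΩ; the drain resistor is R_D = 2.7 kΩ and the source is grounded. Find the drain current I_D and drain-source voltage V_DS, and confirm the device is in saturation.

I_D ≈ 2.1 mA, V_DS ≈ 8.3 V

V_G = V_DD·R_2/(R_1+R_2) = 14×47/115 = 5.72 V. With the source grounded, V_GS = V_G = 5.72 V.
Assume saturation: I_D = (k_n/2)(V_GS − V_t)² = (0.38/2)×(5.72 − 2.4)² = 0.19×3.32² = 2.1 mA.
V_DS = V_DD − I_D·R_D = 14 − 2.1×2.7 = 8.34 V.
Saturation requires V_DS ≥ V_GS − V_t = 3.32 V; 8.34 ≥ 3.32 ✓.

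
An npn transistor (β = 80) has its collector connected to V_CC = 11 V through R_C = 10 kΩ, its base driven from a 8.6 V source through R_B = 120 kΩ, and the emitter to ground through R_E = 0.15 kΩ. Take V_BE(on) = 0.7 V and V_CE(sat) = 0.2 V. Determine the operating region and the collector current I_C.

saturation; I_C ≈ 1.1 mA

Assume active: I_B = (8.6 − 0.7)/(120 + 81×0.15) = 0.0598 mA, I_C = β·I_B = 4.78 mA.
Then V_CE = 11 − 4.78×10 − 4.84×0.15 = -37.6 V < 0.2 V — the active assumption fails.
Re-solve with V_CE = 0.2 V. KCL at the emitter: V_E/R_E = (V_BB−0.7−V_E)/R_B + (V_CC−0.2−V_E)/R_C, giving V_E = 0.169 V.
I_C = (V_CC − 0.2 − V_E)/R_C = (10.8 − 0.169)/10 = 1.06 mA.
Check: I_B = (7.9 − 0.169)/120 = 0.0644 mA, and β·I_B = 5.15 mA > I_C, confirming saturation.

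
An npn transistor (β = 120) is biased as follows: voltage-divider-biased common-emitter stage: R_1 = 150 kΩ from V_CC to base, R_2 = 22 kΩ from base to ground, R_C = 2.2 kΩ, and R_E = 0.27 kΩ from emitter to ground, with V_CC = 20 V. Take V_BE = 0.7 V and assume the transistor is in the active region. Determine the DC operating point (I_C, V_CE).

I_C ≈ 4.3 mA, V_CE ≈ 9.4 V

Thevenize the base divider: V_Th = V_CC·R_2/(R_1+R_2) = 20×22/172 = 2.56 V, R_Th = R_1‖R_2 = 19.2 kΩ.
Base-emitter loop: V_Th = I_B·R_Th + V_BE + (β+1)I_B·R_E, so I_B = (2.56 − 0.7) / (19.2 + 121×0.27) = 0.0358 mA.
I_C = β·I_B = 120×0.0358 = 4.3 mA, and I_E = (β+1)I_B = 4.34 mA.
V_CE = V_CC − I_C·R_C − I_E·R_E = 20 − 4.3×2.2 − 4.34×0.27 = 9.37 V.
V_CE = 9.37 V > 0.2 V confirms active-region operation.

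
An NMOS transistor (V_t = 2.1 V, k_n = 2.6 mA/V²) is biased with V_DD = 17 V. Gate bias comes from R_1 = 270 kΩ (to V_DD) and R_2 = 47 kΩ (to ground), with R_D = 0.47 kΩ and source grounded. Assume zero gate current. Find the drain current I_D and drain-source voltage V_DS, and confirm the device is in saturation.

I_D ≈ 0.23 mA, V_DS ≈ 17 V

V_G = V_DD·R_2/(R_1+R_2) = 17×47/317 = 2.52 V. With the source grounded, V_GS = V_G = 2.52 V.
Assume saturation: I_D = (k_n/2)(V_GS − V_t)² = (2.6/2)×(2.52 − 2.1)² = 1.3×0.421² = 0.23 mA.
V_DS = V_DD − I_D·R_D = 17 − 0.23×0.47 = 16.9 V.
Saturation requires V_DS ≥ V_GS − V_t = 0.421 V; 16.9 ≥ 0.421 ✓.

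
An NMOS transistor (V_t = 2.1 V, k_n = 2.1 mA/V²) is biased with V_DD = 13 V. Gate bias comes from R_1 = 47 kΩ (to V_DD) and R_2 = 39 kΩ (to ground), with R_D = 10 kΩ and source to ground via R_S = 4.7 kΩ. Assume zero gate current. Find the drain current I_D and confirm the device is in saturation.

V_G = V_DD·R_2/(R_1+R_2) = 13×39/86 = 5.9 V.
Assume saturation: I_D = (k_n/2)(V_GS − V_t)² with V_GS = V_G − I_D·R_S = 5.9 − 4.7·I_D.
Substituting gives 23.2·I_D² − 38.5·I_D + 15.1 = 0, with roots I_D = 0.641 or 1.02 mA.
The root I_D = 1.02 mA gives V_GS = 1.12 V ≤ V_t, so take I_D = 0.641 mA.
Then V_GS = 2.88 V and V_DS = V_DD − I_D(R_D+R_S) = 13 − 0.641×14.7 = 3.57 V.
Saturation requires V_DS ≥ V_GS − V_t = 0.781 V; 3.57 ≥ 0.781 ✓.

I_D ≈ 0.64 mA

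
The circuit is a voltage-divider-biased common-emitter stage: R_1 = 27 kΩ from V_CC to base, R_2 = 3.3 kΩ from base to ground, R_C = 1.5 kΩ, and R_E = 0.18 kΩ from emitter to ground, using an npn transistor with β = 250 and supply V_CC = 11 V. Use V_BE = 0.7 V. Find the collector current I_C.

I_C ≈ 2.6 mA

Thevenize the base divider: V_Th = V_CC·R_2/(R_1+R_2) = 11×3.3/30.3 = 1.2 V, R_Th = R_1‖R_2 = 2.94 kΩ.
Base-emitter loop: V_Th = I_B·R_Th + V_BE + (β+1)I_B·R_E, so I_B = (1.2 − 0.7) / (2.94 + 251×0.18) = 0.0103 mA.
I_C = β·I_B = 250×0.0103 = 2.59 mA, and I_E = (β+1)I_B = 2.6 mA.
V_CE = V_CC − I_C·R_C − I_E·R_E = 11 − 2.59×1.5 − 2.6×0.18 = 6.65 V.
V_CE = 6.65 V > 0.2 V confirms active-region operation.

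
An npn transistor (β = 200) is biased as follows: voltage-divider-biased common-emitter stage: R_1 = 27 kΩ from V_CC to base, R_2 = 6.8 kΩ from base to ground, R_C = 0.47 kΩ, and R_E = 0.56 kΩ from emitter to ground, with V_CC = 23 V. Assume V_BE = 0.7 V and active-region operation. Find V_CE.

Thevenize the base divider: V_Th = V_CC·R_2/(R_1+R_2) = 23×6.8/33.8 = 4.63 V, R_Th = R_1‖R_2 = 5.43 kΩ.
Base-emitter loop: V_Th = I_B·R_Th + V_BE + (β+1)I_B·R_E, so I_B = (4.63 − 0.7) / (5.43 + 201×0.56) = 0.0333 mA.
I_C = β·I_B = 200×0.0333 = 6.66 mA, and I_E = (β+1)I_B = 6.69 mA.
V_CE = V_CC − I_C·R_C − I_E·R_E = 23 − 6.66×0.47 − 6.69×0.56 = 16.1 V.
V_CE = 16.1 V > 0.2 V confirms active-region operation.

V_CE ≈ 16 V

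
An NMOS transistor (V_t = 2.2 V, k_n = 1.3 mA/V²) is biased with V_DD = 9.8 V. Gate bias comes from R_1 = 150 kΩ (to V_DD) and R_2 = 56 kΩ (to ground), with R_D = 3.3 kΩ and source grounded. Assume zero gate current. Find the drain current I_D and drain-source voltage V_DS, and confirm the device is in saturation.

V_G = V_DD·R_2/(R_1+R_2) = 9.8×56/206 = 2.66 V. With the source grounded, V_GS = V_G = 2.66 V.
Assume saturation: I_D = (k_n/2)(V_GS − V_t)² = (1.3/2)×(2.66 − 2.2)² = 0.65×0.464² = 0.14 mA.
V_DS = V_DD − I_D·R_D = 9.8 − 0.14×3.3 = 9.34 V.
Saturation requires V_DS ≥ V_GS − V_t = 0.464 V; 9.34 ≥ 0.464 ✓.

I_D ≈ 0.14 mA, V_DS ≈ 9.3 V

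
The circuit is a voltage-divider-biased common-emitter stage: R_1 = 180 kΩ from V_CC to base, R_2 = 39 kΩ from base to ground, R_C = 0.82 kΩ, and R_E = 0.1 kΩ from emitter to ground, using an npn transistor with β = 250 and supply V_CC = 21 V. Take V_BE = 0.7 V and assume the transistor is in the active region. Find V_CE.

Thevenize the base divider: V_Th = V_CC·R_2/(R_1+R_2) = 21×39/219 = 3.74 V, R_Th = R_1‖R_2 = 32.1 kΩ.
Base-emitter loop: V_Th = I_B·R_Th + V_BE + (β+1)I_B·R_E, so I_B = (3.74 − 0.7) / (32.1 + 251×0.1) = 0.0532 mA.
I_C = β·I_B = 250×0.0532 = 13.3 mA, and I_E = (β+1)I_B = 13.3 mA.
V_CE = V_CC − I_C·R_C − I_E·R_E = 21 − 13.3×0.82 − 13.3×0.1 = 8.76 V.
V_CE = 8.76 V > 0.2 V confirms active-region operation.

V_CE ≈ 8.8 V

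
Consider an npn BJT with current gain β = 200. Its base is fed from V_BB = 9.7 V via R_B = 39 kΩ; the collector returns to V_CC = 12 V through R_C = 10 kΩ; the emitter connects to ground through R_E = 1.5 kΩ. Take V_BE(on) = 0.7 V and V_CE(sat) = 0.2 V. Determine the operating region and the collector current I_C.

saturation; I_C ≈ 1 mA

Assume active: I_B = (9.7 − 0.7)/(39 + 201×1.5) = 0.0264 mA, I_C = β·I_B = 5.29 mA.
Then V_CE = 12 − 5.29×10 − 5.31×1.5 = -48.8 V < 0.2 V — the active assumption fails.
Re-solve with V_CE = 0.2 V. KCL at the emitter: V_E/R_E = (V_BB−0.7−V_E)/R_B + (V_CC−0.2−V_E)/R_C, giving V_E = 1.78 V.
I_C = (V_CC − 0.2 − V_E)/R_C = (11.8 − 1.78)/10 = 1 mA.
Check: I_B = (9 − 1.78)/39 = 0.185 mA, and β·I_B = 37 mA > I_C, confirming saturation.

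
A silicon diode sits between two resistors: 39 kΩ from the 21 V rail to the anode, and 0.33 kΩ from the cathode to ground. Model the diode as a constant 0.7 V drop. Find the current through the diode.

The two resistors are in series with the diode, so KVL gives 21 = I·39 + 0.7 + I·0.33.
I = (21 − 0.7) / (39 + 0.33) kΩ = 20.3 / 39.3 = 0.516 mA.

I ≈ 0.52 mA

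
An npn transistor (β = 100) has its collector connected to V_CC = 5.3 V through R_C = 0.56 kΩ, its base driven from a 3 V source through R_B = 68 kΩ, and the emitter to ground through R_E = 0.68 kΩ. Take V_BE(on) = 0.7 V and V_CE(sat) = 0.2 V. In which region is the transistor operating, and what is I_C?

Assume active. Base-emitter loop: I_B = (V_BB − V_BE)/(R_B + (β+1)R_E) = (3 − 0.7)/(68 + 101×0.68) = 0.0168 mA.
I_C = β·I_B = 100×0.0168 = 1.68 mA.
V_CE = V_CC − I_C·R_C − I_E·R_E = 5.3 − 1.68×0.56 − 1.7×0.68 = 3.2 V > V_CE(sat), so the active-region assumption holds.

active; I_C ≈ 1.7 mA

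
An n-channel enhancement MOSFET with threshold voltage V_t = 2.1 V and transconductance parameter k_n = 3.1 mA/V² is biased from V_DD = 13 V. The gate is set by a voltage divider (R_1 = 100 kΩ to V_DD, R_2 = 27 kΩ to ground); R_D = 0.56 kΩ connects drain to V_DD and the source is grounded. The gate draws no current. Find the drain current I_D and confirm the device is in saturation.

V_G = V_DD·R_2/(R_1+R_2) = 13×27/127 = 2.76 V. With the source grounded, V_GS = V_G = 2.76 V.
Assume saturation: I_D = (k_n/2)(V_GS − V_t)² = (3.1/2)×(2.76 − 2.1)² = 1.55×0.664² = 0.683 mA.
V_DS = V_DD − I_D·R_D = 13 − 0.683×0.56 = 12.6 V.
Saturation requires V_DS ≥ V_GS − V_t = 0.664 V; 12.6 ≥ 0.664 ✓.

I_D ≈ 0.68 mA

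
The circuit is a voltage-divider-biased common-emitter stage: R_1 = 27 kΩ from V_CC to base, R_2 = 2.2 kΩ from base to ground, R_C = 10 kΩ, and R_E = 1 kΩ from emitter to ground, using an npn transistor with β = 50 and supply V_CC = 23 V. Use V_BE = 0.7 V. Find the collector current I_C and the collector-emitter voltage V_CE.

Thevenize the base divider: V_Th = V_CC·R_2/(R_1+R_2) = 23×2.2/29.2 = 1.73 V, R_Th = R_1‖R_2 = 2.03 kΩ.
Base-emitter loop: V_Th = I_B·R_Th + V_BE + (β+1)I_B·R_E, so I_B = (1.73 − 0.7) / (2.03 + 51×1) = 0.0195 mA.
I_C = β·I_B = 50×0.0195 = 0.974 mA, and I_E = (β+1)I_B = 0.993 mA.
V_CE = V_CC − I_C·R_C − I_E·R_E = 23 − 0.974×10 − 0.993×1 = 12.3 V.
V_CE = 12.3 V > 0.2 V confirms active-region operation.

I_C ≈ 0.97 mA, V_CE ≈ 12 V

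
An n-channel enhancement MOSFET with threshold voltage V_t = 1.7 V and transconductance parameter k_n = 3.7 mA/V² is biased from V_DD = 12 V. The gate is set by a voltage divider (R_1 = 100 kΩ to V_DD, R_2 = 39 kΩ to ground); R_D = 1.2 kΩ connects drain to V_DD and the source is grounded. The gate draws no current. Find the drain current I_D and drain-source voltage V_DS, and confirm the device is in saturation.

V_G = V_DD·R_2/(R_1+R_2) = 12×39/139 = 3.37 V. With the source grounded, V_GS = V_G = 3.37 V.
Assume saturation: I_D = (k_n/2)(V_GS − V_t)² = (3.7/2)×(3.37 − 1.7)² = 1.85×1.67² = 5.14 mA.
V_DS = V_DD − I_D·R_D = 12 − 5.14×1.2 = 5.83 V.
Saturation requires V_DS ≥ V_GS − V_t = 1.67 V; 5.83 ≥ 1.67 ✓.

I_D ≈ 5.1 mA, V_DS ≈ 5.8 V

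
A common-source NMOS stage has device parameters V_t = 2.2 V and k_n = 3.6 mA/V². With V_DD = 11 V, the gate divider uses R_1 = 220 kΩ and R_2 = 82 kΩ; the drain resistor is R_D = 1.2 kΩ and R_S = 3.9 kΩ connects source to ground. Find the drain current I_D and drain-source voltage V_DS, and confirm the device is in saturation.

V_G = V_DD·R_2/(R_1+R_2) = 11×82/302 = 2.99 V.
Assume saturation: I_D = (k_n/2)(V_GS − V_t)² with V_GS = V_G − I_D·R_S = 2.99 − 3.9·I_D.
Substituting gives 27.4·I_D² − 12·I_D + 1.11 = 0, with roots I_D = 0.132 or 0.308 mA.
The root I_D = 0.308 mA gives V_GS = 1.79 V ≤ V_t, so take I_D = 0.132 mA.
Then V_GS = 2.47 V and V_DS = V_DD − I_D(R_D+R_S) = 11 − 0.132×5.1 = 10.3 V.
Saturation requires V_DS ≥ V_GS − V_t = 0.271 V; 10.3 ≥ 0.271 ✓.

I_D ≈ 0.13 mA, V_DS ≈ 10 V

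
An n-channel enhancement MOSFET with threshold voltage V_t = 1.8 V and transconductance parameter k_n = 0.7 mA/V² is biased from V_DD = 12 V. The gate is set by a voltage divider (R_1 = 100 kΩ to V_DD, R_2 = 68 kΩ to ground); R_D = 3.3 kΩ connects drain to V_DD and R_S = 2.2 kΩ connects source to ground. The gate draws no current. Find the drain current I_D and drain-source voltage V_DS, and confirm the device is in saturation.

I_D ≈ 0.73 mA, V_DS ≈ 8 V

V_G = V_DD·R_2/(R_1+R_2) = 12×68/168 = 4.86 V.
Assume saturation: I_D = (k_n/2)(V_GS − V_t)² with V_GS = V_G − I_D·R_S = 4.86 − 2.2·I_D.
Substituting gives 1.69·I_D² − 5.71·I_D + 3.27 = 0, with roots I_D = 0.732 or 2.64 mA.
The root I_D = 2.64 mA gives V_GS = -0.945 V ≤ V_t, so take I_D = 0.732 mA.
Then V_GS = 3.25 V and V_DS = V_DD − I_D(R_D+R_S) = 12 − 0.732×5.5 = 7.97 V.
Saturation requires V_DS ≥ V_GS − V_t = 1.45 V; 7.97 ≥ 1.45 ✓.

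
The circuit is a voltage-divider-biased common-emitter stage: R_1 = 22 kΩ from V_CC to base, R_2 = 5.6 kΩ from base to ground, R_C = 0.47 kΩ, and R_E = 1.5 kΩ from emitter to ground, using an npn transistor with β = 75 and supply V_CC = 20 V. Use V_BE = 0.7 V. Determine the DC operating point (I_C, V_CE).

I_C ≈ 2.1 mA, V_CE ≈ 16 V

Thevenize the base divider: V_Th = V_CC·R_2/(R_1+R_2) = 20×5.6/27.6 = 4.06 V, R_Th = R_1‖R_2 = 4.46 kΩ.
Base-emitter loop: V_Th = I_B·R_Th + V_BE + (β+1)I_B·R_E, so I_B = (4.06 − 0.7) / (4.46 + 76×1.5) = 0.0283 mA.
I_C = β·I_B = 75×0.0283 = 2.13 mA, and I_E = (β+1)I_B = 2.15 mA.
V_CE = V_CC − I_C·R_C − I_E·R_E = 20 − 2.13×0.47 − 2.15×1.5 = 15.8 V.
V_CE = 15.8 V > 0.2 V confirms active-region operation.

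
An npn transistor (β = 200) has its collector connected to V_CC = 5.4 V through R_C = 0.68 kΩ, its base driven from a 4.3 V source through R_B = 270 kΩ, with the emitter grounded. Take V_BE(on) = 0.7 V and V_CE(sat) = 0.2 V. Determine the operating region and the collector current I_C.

Assume active. Base-emitter loop: I_B = (V_BB − V_BE)/R_B = (4.3 − 0.7)/270 = 0.0133 mA.
I_C = β·I_B = 200×0.0133 = 2.67 mA.
V_CE = V_CC − I_C·R_C = 5.4 − 2.67×0.68 = 3.59 V > V_CE(sat), so the active-region assumption holds.

active; I_C ≈ 2.7 mA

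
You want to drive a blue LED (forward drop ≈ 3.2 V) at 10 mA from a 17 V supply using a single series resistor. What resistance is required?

The resistor drops V_S − V_D = 17 − 3.2 = 13.8 V at 10 mA.
R = 13.8 V / 10 mA = 1.38 kΩ.

R ≈ 1.4 kΩ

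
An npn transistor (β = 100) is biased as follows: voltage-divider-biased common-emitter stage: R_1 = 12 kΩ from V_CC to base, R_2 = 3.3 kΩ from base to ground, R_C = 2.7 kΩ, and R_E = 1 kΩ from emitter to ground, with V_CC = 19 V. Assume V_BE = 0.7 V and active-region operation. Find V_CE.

V_CE ≈ 6.8 V

Thevenize the base divider: V_Th = V_CC·R_2/(R_1+R_2) = 19×3.3/15.3 = 4.1 V, R_Th = R_1‖R_2 = 2.59 kΩ.
Base-emitter loop: V_Th = I_B·R_Th + V_BE + (β+1)I_B·R_E, so I_B = (4.1 − 0.7) / (2.59 + 101×1) = 0.0328 mA.
I_C = β·I_B = 100×0.0328 = 3.28 mA, and I_E = (β+1)I_B = 3.31 mA.
V_CE = V_CC − I_C·R_C − I_E·R_E = 19 − 3.28×2.7 − 3.31×1 = 6.83 V.
V_CE = 6.83 V > 0.2 V confirms active-region operation.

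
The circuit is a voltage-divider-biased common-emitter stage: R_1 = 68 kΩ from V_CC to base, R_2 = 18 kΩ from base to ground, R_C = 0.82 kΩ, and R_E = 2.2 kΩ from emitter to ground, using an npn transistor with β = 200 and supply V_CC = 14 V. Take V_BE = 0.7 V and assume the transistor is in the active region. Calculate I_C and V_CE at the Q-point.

Thevenize the base divider: V_Th = V_CC·R_2/(R_1+R_2) = 14×18/86 = 2.93 V, R_Th = R_1‖R_2 = 14.2 kΩ.
Base-emitter loop: V_Th = I_B·R_Th + V_BE + (β+1)I_B·R_E, so I_B = (2.93 − 0.7) / (14.2 + 201×2.2) = 0.00489 mA.
I_C = β·I_B = 200×0.00489 = 0.977 mA, and I_E = (β+1)I_B = 0.982 mA.
V_CE = V_CC − I_C·R_C − I_E·R_E = 14 − 0.977×0.82 − 0.982×2.2 = 11 V.
V_CE = 11 V > 0.2 V confirms active-region operation.

I_C ≈ 0.98 mA, V_CE ≈ 11 V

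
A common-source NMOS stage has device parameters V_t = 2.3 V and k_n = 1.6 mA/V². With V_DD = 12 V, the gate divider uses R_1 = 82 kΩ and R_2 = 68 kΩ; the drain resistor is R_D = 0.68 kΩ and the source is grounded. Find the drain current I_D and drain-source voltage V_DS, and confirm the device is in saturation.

V_G = V_DD·R_2/(R_1+R_2) = 12×68/150 = 5.44 V. With the source grounded, V_GS = V_G = 5.44 V.
Assume saturation: I_D = (k_n/2)(V_GS − V_t)² = (1.6/2)×(5.44 − 2.3)² = 0.8×3.14² = 7.89 mA.
V_DS = V_DD − I_D·R_D = 12 − 7.89×0.68 = 6.64 V.
Saturation requires V_DS ≥ V_GS − V_t = 3.14 V; 6.64 ≥ 3.14 ✓.

I_D ≈ 7.9 mA, V_DS ≈ 6.6 V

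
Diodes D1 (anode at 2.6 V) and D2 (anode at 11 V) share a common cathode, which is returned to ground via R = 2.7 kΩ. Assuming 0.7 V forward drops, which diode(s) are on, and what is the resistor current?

Assume both conduct. Then node N would need to be at both 2.6−0.7 = 1.9 V and 11−0.7 = 10.3 V, which is impossible.
Assume only D2 conducts: V_N = 11 − 0.7 = 10.3 V, so I_R = 10.3/2.7 = 3.81 mA.
Check D1: its anode-to-cathode voltage is 2.6 − 10.3 = -7.7 V < 0.7 V, so it is off. The assumption is consistent.

Only D2 conducts; I_R ≈ 3.8 mA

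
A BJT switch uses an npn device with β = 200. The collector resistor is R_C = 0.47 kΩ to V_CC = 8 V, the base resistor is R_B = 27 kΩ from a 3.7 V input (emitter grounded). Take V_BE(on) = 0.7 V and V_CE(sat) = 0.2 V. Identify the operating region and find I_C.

Assume active: I_B = (3.7 − 0.7)/27 = 0.111 mA, giving I_C = β·I_B = 22.2 mA.
But then V_CE = 8 − 22.2×0.47 = -2.44 V < V_CE(sat) = 0.2 V — impossible in the active region.
So the transistor is saturated. With V_CE = 0.2 V, I_C = (V_CC − 0.2)/R_C = 7.8/0.47 = 16.6 mA.
Check: β·I_B = 22.2 mA > I_C = 16.6 mA, confirming saturation.

saturation; I_C ≈ 17 mA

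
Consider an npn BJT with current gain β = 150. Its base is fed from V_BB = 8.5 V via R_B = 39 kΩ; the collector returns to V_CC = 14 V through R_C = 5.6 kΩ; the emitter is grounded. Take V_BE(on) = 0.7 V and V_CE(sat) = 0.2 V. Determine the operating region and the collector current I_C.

Assume active: I_B = (8.5 − 0.7)/39 = 0.2 mA, giving I_C = β·I_B = 30 mA.
But then V_CE = 14 − 30×5.6 = -154 V < V_CE(sat) = 0.2 V — impossible in the active region.
So the transistor is saturated. With V_CE = 0.2 V, I_C = (V_CC − 0.2)/R_C = 13.8/5.6 = 2.46 mA.
Check: β·I_B = 30 mA > I_C = 2.46 mA, confirming saturation.

saturation; I_C ≈ 2.5 mA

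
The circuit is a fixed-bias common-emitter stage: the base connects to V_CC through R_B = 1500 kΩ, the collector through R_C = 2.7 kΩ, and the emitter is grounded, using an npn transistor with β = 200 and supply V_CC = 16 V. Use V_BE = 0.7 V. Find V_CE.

V_CE ≈ 10 V

Base loop: V_CC = I_B·R_B + V_BE, so I_B = (16 − 0.7)/1500 kΩ = 0.0102 mA.
In the active region I_C = β·I_B = 200 × 0.0102 = 2.04 mA.
Collector loop: V_CE = V_CC − I_C·R_C = 16 − 2.04×2.7 = 10.5 V.
Since V_CE = 10.5 V > V_CE(sat) ≈ 0.2 V, the transistor is in the active region as assumed.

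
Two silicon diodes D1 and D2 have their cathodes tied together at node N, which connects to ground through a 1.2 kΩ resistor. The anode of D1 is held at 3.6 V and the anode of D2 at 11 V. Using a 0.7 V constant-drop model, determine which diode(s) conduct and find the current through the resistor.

Only D2 conducts; I_R ≈ 8.6 mA

Assume both conduct. Then node N would need to be at both 3.6−0.7 = 2.9 V and 11−0.7 = 10.3 V, which is impossible.
Assume only D2 conducts: V_N = 11 − 0.7 = 10.3 V, so I_R = 10.3/1.2 = 8.58 mA.
Check D1: its anode-to-cathode voltage is 3.6 − 10.3 = -6.7 V < 0.7 V, so it is off. The assumption is consistent.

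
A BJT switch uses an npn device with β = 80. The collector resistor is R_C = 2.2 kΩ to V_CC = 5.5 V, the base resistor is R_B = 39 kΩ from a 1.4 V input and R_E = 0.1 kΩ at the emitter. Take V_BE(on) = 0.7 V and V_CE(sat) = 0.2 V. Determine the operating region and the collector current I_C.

Assume active. Base-emitter loop: I_B = (V_BB − V_BE)/(R_B + (β+1)R_E) = (1.4 − 0.7)/(39 + 81×0.1) = 0.0149 mA.
I_C = β·I_B = 80×0.0149 = 1.19 mA.
V_CE = V_CC − I_C·R_C − I_E·R_E = 5.5 − 1.19×2.2 − 1.2×0.1 = 2.76 V > V_CE(sat), so the active-region assumption holds.

active; I_C ≈ 1.2 mA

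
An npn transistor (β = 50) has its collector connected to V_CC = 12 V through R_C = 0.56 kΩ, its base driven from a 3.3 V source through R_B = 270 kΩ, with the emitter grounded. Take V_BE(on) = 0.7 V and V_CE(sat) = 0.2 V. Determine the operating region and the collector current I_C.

active; I_C ≈ 0.48 mA

Assume active. Base-emitter loop: I_B = (V_BB − V_BE)/R_B = (3.3 − 0.7)/270 = 0.00963 mA.
I_C = β·I_B = 50×0.00963 = 0.481 mA.
V_CE = V_CC − I_C·R_C = 12 − 0.481×0.56 = 11.7 V > V_CE(sat), so the active-region assumption holds.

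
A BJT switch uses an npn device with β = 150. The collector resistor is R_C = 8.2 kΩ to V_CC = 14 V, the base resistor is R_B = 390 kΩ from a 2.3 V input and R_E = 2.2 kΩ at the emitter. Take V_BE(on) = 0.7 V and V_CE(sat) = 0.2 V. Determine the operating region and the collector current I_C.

active; I_C ≈ 0.33 mA

Assume active. Base-emitter loop: I_B = (V_BB − V_BE)/(R_B + (β+1)R_E) = (2.3 − 0.7)/(390 + 151×2.2) = 0.00222 mA.
I_C = β·I_B = 150×0.00222 = 0.332 mA.
V_CE = V_CC − I_C·R_C − I_E·R_E = 14 − 0.332×8.2 − 0.335×2.2 = 10.5 V > V_CE(sat), so the active-region assumption holds.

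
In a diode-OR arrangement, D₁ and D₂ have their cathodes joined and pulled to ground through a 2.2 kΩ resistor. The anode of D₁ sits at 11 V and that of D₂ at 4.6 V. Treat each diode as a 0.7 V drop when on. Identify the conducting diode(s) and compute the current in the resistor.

Only D₁ conducts; I_R ≈ 4.7 mA

Assume both conduct. Then node N would need to be at both 11−0.7 = 10.3 V and 4.6−0.7 = 3.9 V, which is impossible.
Assume only D₁ conducts: V_N = 11 − 0.7 = 10.3 V, so I_R = 10.3/2.2 = 4.68 mA.
Check D₂: its anode-to-cathode voltage is 4.6 − 10.3 = -5.7 V < 0.7 V, so it is off. The assumption is consistent.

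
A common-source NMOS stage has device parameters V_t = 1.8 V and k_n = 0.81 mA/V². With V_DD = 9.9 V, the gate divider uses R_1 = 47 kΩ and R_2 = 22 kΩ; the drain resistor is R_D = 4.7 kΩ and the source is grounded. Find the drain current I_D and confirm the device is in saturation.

V_G = V_DD·R_2/(R_1+R_2) = 9.9×22/69 = 3.16 V. With the source grounded, V_GS = V_G = 3.16 V.
Assume saturation: I_D = (k_n/2)(V_GS − V_t)² = (0.81/2)×(3.16 − 1.8)² = 0.405×1.36² = 0.745 mA.
V_DS = V_DD − I_D·R_D = 9.9 − 0.745×4.7 = 6.4 V.
Saturation requires V_DS ≥ V_GS − V_t = 1.36 V; 6.4 ≥ 1.36 ✓.

I_D ≈ 0.75 mA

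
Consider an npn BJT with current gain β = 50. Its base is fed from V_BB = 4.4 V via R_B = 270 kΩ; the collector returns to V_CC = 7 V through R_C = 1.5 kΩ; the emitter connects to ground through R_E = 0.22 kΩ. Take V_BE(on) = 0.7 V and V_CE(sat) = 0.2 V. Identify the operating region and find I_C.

Assume active. Base-emitter loop: I_B = (V_BB − V_BE)/(R_B + (β+1)R_E) = (4.4 − 0.7)/(270 + 51×0.22) = 0.0132 mA.
I_C = β·I_B = 50×0.0132 = 0.658 mA.
V_CE = V_CC − I_C·R_C − I_E·R_E = 7 − 0.658×1.5 − 0.671×0.22 = 5.87 V > V_CE(sat), so the active-region assumption holds.

active; I_C ≈ 0.66 mA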